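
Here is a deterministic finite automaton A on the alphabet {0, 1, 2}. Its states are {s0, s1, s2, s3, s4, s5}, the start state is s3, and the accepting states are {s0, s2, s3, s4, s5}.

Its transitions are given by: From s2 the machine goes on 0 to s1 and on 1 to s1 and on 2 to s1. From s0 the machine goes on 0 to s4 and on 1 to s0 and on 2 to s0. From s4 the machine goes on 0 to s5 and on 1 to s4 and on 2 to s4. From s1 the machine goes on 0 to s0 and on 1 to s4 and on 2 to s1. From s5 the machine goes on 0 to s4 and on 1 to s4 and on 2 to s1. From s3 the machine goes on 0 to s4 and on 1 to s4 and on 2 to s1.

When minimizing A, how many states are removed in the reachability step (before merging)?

Starting at s3 and following transitions, the reachable set is {s0, s1, s3, s4, s5}. That leaves s2 unreachable — 1 in total.

1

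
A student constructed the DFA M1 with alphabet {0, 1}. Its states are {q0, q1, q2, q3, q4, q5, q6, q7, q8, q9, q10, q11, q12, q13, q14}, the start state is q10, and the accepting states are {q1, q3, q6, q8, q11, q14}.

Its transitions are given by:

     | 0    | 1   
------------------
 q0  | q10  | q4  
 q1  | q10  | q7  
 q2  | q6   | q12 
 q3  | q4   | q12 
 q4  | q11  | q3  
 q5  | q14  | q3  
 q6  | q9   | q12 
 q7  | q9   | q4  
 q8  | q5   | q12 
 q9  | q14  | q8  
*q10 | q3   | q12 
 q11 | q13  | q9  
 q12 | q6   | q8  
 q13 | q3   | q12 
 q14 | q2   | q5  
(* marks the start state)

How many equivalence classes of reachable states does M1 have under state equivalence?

5

First remove the unreachable states {q0,q1,q7}; 12 states remain.
Start with accepting vs non-accepting: {q3,q6,q8,q11,q14} | {q2,q4,q5,q9,q10,q12,q13}.
Refine {q2,q4,q5,q9,q10,q12,q13} on symbol 1: members go to different blocks, giving {q4,q5,q9,q12} and {q2,q10,q13}.
Split {q3,q6,q8,q11,q14} by δ(·,0) → {q3,q6,q8} and {q11,q14}.
Split {q4,q5,q9,q12} by δ(·,0) → {q4,q5,q9} and {q12}.
Stable partition: {q3,q6,q8} | {q4,q5,q9} | {q2,q10,q13} | {q11,q14} | {q12} — 5 equivalence classes.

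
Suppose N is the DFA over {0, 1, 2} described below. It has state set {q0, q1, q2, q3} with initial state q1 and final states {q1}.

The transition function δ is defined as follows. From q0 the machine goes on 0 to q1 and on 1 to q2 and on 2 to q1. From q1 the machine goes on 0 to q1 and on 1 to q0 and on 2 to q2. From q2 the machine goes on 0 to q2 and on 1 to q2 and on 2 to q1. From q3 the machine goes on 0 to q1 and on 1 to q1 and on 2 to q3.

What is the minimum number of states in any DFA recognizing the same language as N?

3

Reachable states from the start: {q0,q1,q2}. Unreachable: {q3} — drop them.
P0 = {q1} | {q0,q2}.
Split {q0,q2} by δ(·,0) → {q0} and {q2}.
Stable partition: {q1} | {q0} | {q2} — 3 equivalence classes.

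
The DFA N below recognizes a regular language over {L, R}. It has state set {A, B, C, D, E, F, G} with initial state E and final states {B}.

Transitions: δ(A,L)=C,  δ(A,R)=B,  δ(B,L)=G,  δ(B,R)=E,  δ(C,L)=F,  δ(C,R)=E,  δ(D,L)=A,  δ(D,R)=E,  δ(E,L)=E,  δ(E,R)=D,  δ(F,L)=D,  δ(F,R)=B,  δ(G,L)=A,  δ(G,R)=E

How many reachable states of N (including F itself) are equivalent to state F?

Initial partition by acceptance: {B} | {A,C,D,E,F,G}.
Refine {A,C,D,E,F,G} on symbol R: members go to different blocks, giving {C,D,E,G} and {A,F}.
Split {C,D,E,G} by δ(·,L) → {C,D,G} and {E}.
No further refinement is possible. Final partition (4 blocks): {B} | {C,D,G} | {A,F} | {E}.
The equivalence class containing F is {A,F}, of size 2.

2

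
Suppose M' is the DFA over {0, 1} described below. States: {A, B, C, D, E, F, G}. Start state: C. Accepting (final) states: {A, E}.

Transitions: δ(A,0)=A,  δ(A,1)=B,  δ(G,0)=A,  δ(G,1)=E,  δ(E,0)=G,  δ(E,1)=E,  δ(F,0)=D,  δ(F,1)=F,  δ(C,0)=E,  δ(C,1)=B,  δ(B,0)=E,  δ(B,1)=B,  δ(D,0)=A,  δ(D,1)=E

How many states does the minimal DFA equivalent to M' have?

4

First remove the unreachable states {D,F}; 5 states remain.
Start with accepting vs non-accepting: {A,E} | {B,C,G}.
On input 0, block {A,E} splits into {A} and {E}.
On input 0, block {B,C,G} splits into {B,C} and {G}.
The partition is now stable with 4 blocks: {A} | {B,C} | {E} | {G}.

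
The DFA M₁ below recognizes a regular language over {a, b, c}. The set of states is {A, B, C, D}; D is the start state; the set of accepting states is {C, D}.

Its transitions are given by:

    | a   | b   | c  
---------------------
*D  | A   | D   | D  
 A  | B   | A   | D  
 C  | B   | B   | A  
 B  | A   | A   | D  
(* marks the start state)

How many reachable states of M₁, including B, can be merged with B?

2

First remove the unreachable states {C}; 3 states remain.
Start with accepting vs non-accepting: {D} | {A,B}.
No further refinement is possible. Final partition (2 blocks): {D} | {A,B}.
The equivalence class containing B is {A,B}, of size 2.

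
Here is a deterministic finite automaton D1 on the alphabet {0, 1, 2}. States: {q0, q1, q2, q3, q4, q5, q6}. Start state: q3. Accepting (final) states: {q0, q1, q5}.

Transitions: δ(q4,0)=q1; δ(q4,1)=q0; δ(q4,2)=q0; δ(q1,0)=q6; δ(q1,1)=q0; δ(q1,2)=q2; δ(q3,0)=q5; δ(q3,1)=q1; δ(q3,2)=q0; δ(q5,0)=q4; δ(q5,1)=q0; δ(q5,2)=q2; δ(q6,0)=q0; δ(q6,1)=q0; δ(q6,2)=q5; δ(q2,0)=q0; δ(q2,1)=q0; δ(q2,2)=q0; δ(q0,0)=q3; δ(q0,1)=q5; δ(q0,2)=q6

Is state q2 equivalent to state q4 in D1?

Every state is reachable, so we keep all 7.
Initial partition by acceptance: {q0,q1,q5} | {q2,q3,q4,q6}.
No further refinement is possible. Final partition (2 blocks): {q0,q1,q5} | {q2,q3,q4,q6}.
q2 and q4 lie in the same block of the stable partition, so they are equivalent — no string distinguishes them.

Yes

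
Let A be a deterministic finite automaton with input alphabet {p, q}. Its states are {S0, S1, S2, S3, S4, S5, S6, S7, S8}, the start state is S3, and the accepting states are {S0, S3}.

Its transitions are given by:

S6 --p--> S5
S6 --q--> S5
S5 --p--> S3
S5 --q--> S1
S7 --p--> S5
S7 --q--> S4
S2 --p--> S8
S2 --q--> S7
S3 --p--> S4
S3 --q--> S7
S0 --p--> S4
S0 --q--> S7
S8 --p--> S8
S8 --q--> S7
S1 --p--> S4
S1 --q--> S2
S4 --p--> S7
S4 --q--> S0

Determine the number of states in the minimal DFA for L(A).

States {S6} cannot be reached from the start state, so discard them.
P0 = {S0,S3} | {S1,S2,S4,S5,S7,S8}.
Refine {S1,S2,S4,S5,S7,S8} on symbol p: members go to different blocks, giving {S1,S2,S4,S7,S8} and {S5}.
On input p, block {S1,S2,S4,S7,S8} splits into {S1,S2,S4,S8} and {S7}.
On input p, block {S1,S2,S4,S8} splits into {S1,S2,S8} and {S4}.
Refine {S1,S2,S8} on symbol p: members go to different blocks, giving {S2,S8} and {S1}.
The partition is now stable with 6 blocks: {S0,S3} | {S2,S8} | {S5} | {S7} | {S4} | {S1}.

6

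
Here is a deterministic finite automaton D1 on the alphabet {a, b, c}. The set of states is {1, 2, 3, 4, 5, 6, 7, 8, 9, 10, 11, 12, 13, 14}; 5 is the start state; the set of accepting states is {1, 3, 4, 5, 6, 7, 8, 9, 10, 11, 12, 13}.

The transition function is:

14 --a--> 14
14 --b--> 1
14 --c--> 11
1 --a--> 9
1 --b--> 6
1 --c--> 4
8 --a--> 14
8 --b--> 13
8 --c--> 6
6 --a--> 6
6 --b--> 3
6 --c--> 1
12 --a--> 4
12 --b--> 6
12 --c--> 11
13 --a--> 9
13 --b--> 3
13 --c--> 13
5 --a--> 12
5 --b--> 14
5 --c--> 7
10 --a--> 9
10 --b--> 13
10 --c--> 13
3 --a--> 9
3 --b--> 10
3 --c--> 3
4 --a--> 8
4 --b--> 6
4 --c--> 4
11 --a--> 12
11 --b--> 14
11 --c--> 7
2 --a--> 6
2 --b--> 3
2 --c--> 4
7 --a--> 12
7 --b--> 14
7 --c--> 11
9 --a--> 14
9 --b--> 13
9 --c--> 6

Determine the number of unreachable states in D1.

1

No path from 5 leads to 2; the other 13 states are all reachable.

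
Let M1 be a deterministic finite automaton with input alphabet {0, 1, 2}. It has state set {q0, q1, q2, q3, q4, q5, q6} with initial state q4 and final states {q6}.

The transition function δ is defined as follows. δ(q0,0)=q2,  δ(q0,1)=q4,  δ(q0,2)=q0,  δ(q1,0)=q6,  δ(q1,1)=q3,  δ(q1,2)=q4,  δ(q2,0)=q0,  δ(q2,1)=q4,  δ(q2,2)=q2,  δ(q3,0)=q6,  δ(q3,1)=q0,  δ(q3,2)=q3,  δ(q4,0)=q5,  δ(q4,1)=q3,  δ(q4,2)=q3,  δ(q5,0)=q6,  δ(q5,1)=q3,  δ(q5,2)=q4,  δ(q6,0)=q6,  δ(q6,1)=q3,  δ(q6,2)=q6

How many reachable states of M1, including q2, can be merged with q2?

2

Reachable states from the start: {q0,q2,q3,q4,q5,q6}. Unreachable: {q1} — drop them.
P0 = {q6} | {q0,q2,q3,q4,q5}.
Split {q0,q2,q3,q4,q5} by δ(·,0) → {q0,q2,q4} and {q3,q5}.
Split {q0,q2,q4} by δ(·,0) → {q0,q2} and {q4}.
Refine {q3,q5} on symbol 1: members go to different blocks, giving {q3} and {q5}.
The partition is now stable with 5 blocks: {q6} | {q0,q2} | {q3} | {q4} | {q5}.
The equivalence class containing q2 is {q0,q2}, of size 2.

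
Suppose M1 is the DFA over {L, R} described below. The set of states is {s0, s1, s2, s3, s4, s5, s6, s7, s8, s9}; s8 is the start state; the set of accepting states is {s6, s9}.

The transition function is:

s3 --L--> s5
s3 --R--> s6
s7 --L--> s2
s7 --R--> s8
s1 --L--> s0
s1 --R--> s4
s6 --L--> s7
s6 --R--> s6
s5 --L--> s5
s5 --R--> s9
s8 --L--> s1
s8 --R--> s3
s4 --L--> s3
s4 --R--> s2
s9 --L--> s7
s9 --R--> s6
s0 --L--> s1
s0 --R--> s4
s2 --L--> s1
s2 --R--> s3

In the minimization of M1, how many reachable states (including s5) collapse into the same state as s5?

All states are reachable from the start state.
P0 = {s6,s9} | {s0,s1,s2,s3,s4,s5,s7,s8}.
Split {s0,s1,s2,s3,s4,s5,s7,s8} by δ(·,R) → {s0,s1,s2,s4,s7,s8} and {s3,s5}.
On input L, block {s0,s1,s2,s4,s7,s8} splits into {s0,s1,s2,s7,s8} and {s4}.
On input R, block {s0,s1,s2,s7,s8} splits into {s0,s1} and {s2,s8} and {s7}.
The partition is now stable with 6 blocks: {s6,s9} | {s0,s1} | {s3,s5} | {s4} | {s2,s8} | {s7}.
The equivalence class containing s5 is {s3,s5}, of size 2.

2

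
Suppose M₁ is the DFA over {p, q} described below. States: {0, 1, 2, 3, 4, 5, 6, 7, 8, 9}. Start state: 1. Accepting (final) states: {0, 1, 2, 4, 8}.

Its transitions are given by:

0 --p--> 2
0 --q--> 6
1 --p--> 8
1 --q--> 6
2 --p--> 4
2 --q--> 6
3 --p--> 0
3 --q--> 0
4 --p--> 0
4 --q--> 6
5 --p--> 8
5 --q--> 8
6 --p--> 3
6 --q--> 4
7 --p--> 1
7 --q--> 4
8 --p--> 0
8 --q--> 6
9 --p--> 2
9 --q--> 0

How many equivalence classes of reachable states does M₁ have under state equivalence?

3

First remove the unreachable states {5,7,9}; 7 states remain.
P0 = {0,1,2,4,8} | {3,6}.
Refine {3,6} on symbol p: members go to different blocks, giving {3} and {6}.
No further refinement is possible. Final partition (3 blocks): {0,1,2,4,8} | {3} | {6}.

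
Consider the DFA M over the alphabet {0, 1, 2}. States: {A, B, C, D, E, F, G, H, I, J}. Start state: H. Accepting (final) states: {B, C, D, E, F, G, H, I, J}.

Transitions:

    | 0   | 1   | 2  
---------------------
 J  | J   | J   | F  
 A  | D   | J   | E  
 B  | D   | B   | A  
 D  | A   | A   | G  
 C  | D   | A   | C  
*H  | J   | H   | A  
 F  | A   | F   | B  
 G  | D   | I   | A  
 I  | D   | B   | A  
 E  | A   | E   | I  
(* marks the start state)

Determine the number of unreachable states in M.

1

BFS from H reaches {A, B, D, E, F, G, H, I, J}; the 1 state(s) C are never visited.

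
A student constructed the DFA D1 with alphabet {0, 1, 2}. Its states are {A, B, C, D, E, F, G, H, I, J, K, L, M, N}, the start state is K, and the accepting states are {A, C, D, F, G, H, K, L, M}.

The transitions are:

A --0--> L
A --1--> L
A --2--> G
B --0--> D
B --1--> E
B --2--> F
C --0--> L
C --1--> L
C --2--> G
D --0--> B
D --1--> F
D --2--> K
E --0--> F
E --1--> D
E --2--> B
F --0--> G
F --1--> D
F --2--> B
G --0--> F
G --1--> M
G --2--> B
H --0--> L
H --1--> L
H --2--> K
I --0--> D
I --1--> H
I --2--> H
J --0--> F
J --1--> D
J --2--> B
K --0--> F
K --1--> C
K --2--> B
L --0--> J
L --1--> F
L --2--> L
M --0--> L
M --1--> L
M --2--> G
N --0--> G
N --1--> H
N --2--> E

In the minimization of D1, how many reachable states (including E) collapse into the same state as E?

Reachable states from the start: {B,C,D,E,F,G,J,K,L,M}. Unreachable: {A,H,I,N} — drop them.
Start with accepting vs non-accepting: {C,D,F,G,K,L,M} | {B,E,J}.
Split {C,D,F,G,K,L,M} by δ(·,0) → {C,F,G,K,M} and {D,L}.
Split {C,F,G,K,M} by δ(·,0) → {F,G,K} and {C,M}.
On input 1, block {F,G,K} splits into {G,K} and {F}.
Split {B,E,J} by δ(·,0) → {E,J} and {B}.
Split {D,L} by δ(·,0) → {D} and {L}.
Stable partition: {G,K} | {E,J} | {D} | {C,M} | {F} | {B} | {L} — 7 equivalence classes.
The equivalence class containing E is {E,J}, of size 2.

2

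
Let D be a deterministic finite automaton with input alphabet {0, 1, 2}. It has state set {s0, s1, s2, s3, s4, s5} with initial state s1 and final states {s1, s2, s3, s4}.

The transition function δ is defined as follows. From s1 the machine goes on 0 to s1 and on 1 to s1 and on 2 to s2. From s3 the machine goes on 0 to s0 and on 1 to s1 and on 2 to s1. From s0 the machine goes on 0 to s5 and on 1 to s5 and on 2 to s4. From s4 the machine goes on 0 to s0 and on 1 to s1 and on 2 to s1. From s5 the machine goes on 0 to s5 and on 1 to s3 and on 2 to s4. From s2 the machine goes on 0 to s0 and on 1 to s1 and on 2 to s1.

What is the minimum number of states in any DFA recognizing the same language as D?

All states are reachable from the start state.
Start with accepting vs non-accepting: {s1,s2,s3,s4} | {s0,s5}.
On input 0, block {s1,s2,s3,s4} splits into {s2,s3,s4} and {s1}.
On input 1, block {s0,s5} splits into {s0} and {s5}.
No further refinement is possible. Final partition (4 blocks): {s2,s3,s4} | {s0} | {s1} | {s5}.

4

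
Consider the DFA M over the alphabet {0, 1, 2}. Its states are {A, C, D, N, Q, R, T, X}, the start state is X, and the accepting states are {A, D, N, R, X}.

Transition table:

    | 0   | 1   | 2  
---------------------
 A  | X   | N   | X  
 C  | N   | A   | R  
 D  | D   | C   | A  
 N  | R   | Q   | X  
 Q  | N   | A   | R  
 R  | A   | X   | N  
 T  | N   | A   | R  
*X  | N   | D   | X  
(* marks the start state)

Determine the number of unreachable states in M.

1

Starting at X and following transitions, the reachable set is {A, C, D, N, Q, R, X}. That leaves T unreachable — 1 in total.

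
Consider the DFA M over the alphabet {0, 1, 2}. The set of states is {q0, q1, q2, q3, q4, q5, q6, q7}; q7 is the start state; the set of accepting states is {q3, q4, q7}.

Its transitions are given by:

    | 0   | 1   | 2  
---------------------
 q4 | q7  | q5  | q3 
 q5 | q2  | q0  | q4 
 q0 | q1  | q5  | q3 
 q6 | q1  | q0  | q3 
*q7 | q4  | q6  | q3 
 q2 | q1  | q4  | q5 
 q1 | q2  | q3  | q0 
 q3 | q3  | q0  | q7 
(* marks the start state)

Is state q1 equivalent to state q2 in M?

Every state is reachable, so we keep all 8.
Start with accepting vs non-accepting: {q3,q4,q7} | {q0,q1,q2,q5,q6}.
Split {q0,q1,q2,q5,q6} by δ(·,1) → {q0,q5,q6} and {q1,q2}.
No further refinement is possible. Final partition (3 blocks): {q3,q4,q7} | {q0,q5,q6} | {q1,q2}.
q1 and q2 lie in the same block of the stable partition, so they are equivalent — no string distinguishes them.

Yes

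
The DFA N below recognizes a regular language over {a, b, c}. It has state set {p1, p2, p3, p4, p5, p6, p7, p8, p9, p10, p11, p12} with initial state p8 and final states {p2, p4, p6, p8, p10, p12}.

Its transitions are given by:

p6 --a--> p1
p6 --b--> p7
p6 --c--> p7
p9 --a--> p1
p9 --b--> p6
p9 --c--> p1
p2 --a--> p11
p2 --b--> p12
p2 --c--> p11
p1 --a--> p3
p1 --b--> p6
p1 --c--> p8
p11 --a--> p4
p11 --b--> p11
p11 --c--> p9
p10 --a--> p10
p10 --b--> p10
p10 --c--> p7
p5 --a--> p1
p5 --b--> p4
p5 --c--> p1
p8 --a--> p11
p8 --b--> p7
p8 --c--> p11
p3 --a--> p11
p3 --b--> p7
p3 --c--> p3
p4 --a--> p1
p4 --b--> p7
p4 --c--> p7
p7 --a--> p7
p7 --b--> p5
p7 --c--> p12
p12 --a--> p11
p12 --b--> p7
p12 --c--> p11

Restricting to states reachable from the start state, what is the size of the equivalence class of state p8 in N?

States {p2,p10} cannot be reached from the start state, so discard them.
Start with accepting vs non-accepting: {p4,p6,p8,p12} | {p1,p3,p5,p7,p9,p11}.
On input a, block {p1,p3,p5,p7,p9,p11} splits into {p1,p3,p5,p7,p9} and {p11}.
Refine {p4,p6,p8,p12} on symbol a: members go to different blocks, giving {p4,p6} and {p8,p12}.
Refine {p1,p3,p5,p7,p9} on symbol a: members go to different blocks, giving {p1,p5,p7,p9} and {p3}.
Refine {p1,p5,p7,p9} on symbol a: members go to different blocks, giving {p5,p7,p9} and {p1}.
On input a, block {p5,p7,p9} splits into {p5,p9} and {p7}.
No further refinement is possible. Final partition (7 blocks): {p4,p6} | {p5,p9} | {p11} | {p8,p12} | {p3} | {p1} | {p7}.
State p8 belongs to the block {p8,p12}, which has 2 states.

2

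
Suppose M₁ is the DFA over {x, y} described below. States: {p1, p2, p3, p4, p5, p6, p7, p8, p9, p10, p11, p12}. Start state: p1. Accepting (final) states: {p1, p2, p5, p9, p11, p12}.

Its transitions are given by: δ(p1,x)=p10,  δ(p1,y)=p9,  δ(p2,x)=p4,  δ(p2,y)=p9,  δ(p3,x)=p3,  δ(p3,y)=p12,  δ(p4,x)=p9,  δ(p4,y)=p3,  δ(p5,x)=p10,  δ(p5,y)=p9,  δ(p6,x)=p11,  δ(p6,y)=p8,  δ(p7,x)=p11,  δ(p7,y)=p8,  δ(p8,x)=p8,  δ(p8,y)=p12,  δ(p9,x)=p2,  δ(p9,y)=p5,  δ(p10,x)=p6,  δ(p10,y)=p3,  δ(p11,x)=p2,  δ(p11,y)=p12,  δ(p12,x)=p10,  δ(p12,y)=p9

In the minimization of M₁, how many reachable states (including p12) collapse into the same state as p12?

3

Reachable states from the start: {p1,p2,p3,p4,p5,p6,p8,p9,p10,p11,p12}. Unreachable: {p7} — drop them.
Initial partition by acceptance: {p1,p2,p5,p9,p11,p12} | {p3,p4,p6,p8,p10}.
On input x, block {p1,p2,p5,p9,p11,p12} splits into {p1,p2,p5,p12} and {p9,p11}.
Split {p3,p4,p6,p8,p10} by δ(·,x) → {p3,p8,p10} and {p4,p6}.
Refine {p1,p2,p5,p12} on symbol x: members go to different blocks, giving {p1,p5,p12} and {p2}.
On input x, block {p3,p8,p10} splits into {p3,p8} and {p10}.
The partition is now stable with 6 blocks: {p1,p5,p12} | {p3,p8} | {p9,p11} | {p4,p6} | {p2} | {p10}.
State p12 belongs to the block {p1,p5,p12}, which has 3 states.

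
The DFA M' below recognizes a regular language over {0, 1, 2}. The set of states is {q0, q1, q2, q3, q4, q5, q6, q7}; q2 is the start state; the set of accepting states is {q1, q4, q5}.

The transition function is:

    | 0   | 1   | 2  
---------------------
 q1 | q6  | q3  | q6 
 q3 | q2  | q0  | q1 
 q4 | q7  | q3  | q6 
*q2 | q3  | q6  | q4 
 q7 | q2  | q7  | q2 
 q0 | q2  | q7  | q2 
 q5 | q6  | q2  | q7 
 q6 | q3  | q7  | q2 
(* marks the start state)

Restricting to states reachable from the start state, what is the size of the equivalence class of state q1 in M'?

2

First remove the unreachable states {q5}; 7 states remain.
P0 = {q1,q4} | {q0,q2,q3,q6,q7}.
On input 2, block {q0,q2,q3,q6,q7} splits into {q0,q6,q7} and {q2,q3}.
The partition is now stable with 3 blocks: {q1,q4} | {q0,q6,q7} | {q2,q3}.
The equivalence class containing q1 is {q1,q4}, of size 2.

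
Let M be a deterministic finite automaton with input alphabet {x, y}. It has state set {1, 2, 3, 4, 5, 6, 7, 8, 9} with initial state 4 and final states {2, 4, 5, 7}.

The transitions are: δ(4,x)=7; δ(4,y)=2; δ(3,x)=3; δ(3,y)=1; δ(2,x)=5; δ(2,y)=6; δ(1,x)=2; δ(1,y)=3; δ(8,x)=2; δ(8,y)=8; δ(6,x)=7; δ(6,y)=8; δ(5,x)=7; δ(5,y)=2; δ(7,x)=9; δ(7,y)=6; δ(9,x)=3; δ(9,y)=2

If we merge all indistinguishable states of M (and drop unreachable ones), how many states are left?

8

Start with accepting vs non-accepting: {2,4,5,7} | {1,3,6,8,9}.
On input x, block {2,4,5,7} splits into {2,4,5} and {7}.
Split {2,4,5} by δ(·,x) → {4,5} and {2}.
On input x, block {1,3,6,8,9} splits into {1,8} and {3,9} and {6}.
On input y, block {1,8} splits into {1} and {8}.
Refine {3,9} on symbol y: members go to different blocks, giving {3} and {9}.
The partition is now stable with 8 blocks: {4,5} | {1} | {7} | {2} | {3} | {6} | {8} | {9}.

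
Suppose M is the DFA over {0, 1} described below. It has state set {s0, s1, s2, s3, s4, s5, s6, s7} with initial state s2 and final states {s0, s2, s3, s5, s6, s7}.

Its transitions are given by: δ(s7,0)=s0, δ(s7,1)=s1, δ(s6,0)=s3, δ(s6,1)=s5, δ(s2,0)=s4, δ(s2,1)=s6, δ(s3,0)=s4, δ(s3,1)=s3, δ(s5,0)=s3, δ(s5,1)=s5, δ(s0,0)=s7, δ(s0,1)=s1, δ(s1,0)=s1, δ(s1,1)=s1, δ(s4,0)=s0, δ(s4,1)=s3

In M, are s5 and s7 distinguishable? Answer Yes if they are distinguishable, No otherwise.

Every state is reachable, so we keep all 8.
Initial partition by acceptance: {s0,s2,s3,s5,s6,s7} | {s1,s4}.
Split {s0,s2,s3,s5,s6,s7} by δ(·,0) → {s0,s5,s6,s7} and {s2,s3}.
On input 0, block {s0,s5,s6,s7} splits into {s0,s7} and {s5,s6}.
Refine {s1,s4} on symbol 0: members go to different blocks, giving {s1} and {s4}.
Refine {s2,s3} on symbol 1: members go to different blocks, giving {s2} and {s3}.
The partition is now stable with 6 blocks: {s0,s7} | {s1} | {s2} | {s5,s6} | {s4} | {s3}.
s5 and s7 end up in different blocks, so they are distinguishable. For instance, the string '1' is accepted from only s5.

Yes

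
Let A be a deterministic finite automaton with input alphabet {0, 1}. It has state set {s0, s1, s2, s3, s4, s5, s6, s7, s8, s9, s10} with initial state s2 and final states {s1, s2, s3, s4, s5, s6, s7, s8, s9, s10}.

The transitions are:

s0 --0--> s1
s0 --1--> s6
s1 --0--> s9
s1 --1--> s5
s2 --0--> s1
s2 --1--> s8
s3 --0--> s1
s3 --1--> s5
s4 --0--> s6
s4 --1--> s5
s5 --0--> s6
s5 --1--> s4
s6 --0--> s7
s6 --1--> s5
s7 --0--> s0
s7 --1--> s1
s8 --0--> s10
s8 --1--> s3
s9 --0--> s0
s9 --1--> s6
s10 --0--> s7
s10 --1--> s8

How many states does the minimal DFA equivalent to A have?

4

Every state is reachable, so we keep all 11.
Start with accepting vs non-accepting: {s1,s2,s3,s4,s5,s6,s7,s8,s9,s10} | {s0}.
Split {s1,s2,s3,s4,s5,s6,s7,s8,s9,s10} by δ(·,0) → {s1,s2,s3,s4,s5,s6,s8,s10} and {s7,s9}.
On input 0, block {s1,s2,s3,s4,s5,s6,s8,s10} splits into {s2,s3,s4,s5,s8} and {s1,s6,s10}.
Stable partition: {s2,s3,s4,s5,s8} | {s0} | {s7,s9} | {s1,s6,s10} — 4 equivalence classes.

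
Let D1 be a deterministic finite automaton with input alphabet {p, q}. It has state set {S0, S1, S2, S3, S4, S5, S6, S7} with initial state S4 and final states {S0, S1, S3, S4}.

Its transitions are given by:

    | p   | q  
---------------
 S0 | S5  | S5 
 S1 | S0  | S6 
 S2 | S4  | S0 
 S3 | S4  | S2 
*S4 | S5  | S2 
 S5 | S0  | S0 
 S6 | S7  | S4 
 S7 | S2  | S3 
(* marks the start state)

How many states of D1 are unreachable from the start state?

4

No path from S4 leads to S1, S3, S6, S7; the other 4 states are all reachable.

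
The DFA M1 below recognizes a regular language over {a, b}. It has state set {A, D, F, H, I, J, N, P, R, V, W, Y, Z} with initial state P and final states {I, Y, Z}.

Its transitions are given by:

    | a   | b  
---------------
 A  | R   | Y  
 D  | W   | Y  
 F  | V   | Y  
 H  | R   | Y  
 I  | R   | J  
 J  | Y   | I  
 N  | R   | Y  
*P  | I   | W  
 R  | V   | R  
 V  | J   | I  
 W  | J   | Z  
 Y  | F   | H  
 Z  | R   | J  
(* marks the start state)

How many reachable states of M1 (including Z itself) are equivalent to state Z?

2

Reachable states from the start: {F,H,I,J,P,R,V,W,Y,Z}. Unreachable: {A,D,N} — drop them.
P0 = {I,Y,Z} | {F,H,J,P,R,V,W}.
On input a, block {F,H,J,P,R,V,W} splits into {F,H,R,V,W} and {J,P}.
Split {I,Y,Z} by δ(·,b) → {I,Z} and {Y}.
Refine {F,H,R,V,W} on symbol a: members go to different blocks, giving {F,H,R} and {V,W}.
On input a, block {F,H,R} splits into {F,R} and {H}.
Refine {F,R} on symbol b: members go to different blocks, giving {R} and {F}.
Refine {J,P} on symbol a: members go to different blocks, giving {J} and {P}.
No further refinement is possible. Final partition (8 blocks): {I,Z} | {R} | {J} | {Y} | {V,W} | {H} | {F} | {P}.
The equivalence class containing Z is {I,Z}, of size 2.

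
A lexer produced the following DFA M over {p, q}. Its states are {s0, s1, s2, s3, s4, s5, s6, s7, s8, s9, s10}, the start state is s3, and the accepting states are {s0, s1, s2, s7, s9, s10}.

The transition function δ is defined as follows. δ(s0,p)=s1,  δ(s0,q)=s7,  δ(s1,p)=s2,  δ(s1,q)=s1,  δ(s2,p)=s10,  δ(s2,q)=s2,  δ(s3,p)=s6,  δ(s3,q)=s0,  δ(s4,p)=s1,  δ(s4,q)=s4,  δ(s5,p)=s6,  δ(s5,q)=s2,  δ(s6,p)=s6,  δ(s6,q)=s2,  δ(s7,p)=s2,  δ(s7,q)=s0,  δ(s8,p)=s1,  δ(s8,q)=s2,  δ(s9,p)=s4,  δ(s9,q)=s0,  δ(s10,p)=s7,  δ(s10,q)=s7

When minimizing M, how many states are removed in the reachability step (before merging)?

4

BFS from s3 reaches {s0, s1, s2, s3, s6, s7, s10}; the 4 state(s) s4, s5, s8, s9 are never visited.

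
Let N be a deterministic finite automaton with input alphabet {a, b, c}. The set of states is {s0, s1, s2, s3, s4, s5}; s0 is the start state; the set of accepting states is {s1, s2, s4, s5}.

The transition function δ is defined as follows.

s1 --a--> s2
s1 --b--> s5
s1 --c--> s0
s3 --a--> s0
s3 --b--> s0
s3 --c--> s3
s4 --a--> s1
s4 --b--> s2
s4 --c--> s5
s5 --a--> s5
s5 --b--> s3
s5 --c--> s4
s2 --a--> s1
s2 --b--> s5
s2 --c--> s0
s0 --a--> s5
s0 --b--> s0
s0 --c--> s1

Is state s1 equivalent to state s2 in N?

Yes

Initial partition by acceptance: {s1,s2,s4,s5} | {s0,s3}.
Split {s1,s2,s4,s5} by δ(·,b) → {s1,s2,s4} and {s5}.
Refine {s1,s2,s4} on symbol b: members go to different blocks, giving {s1,s2} and {s4}.
Refine {s0,s3} on symbol a: members go to different blocks, giving {s0} and {s3}.
The partition is now stable with 5 blocks: {s1,s2} | {s0} | {s5} | {s4} | {s3}.
s1 and s2 lie in the same block of the stable partition, so they are equivalent — no string distinguishes them.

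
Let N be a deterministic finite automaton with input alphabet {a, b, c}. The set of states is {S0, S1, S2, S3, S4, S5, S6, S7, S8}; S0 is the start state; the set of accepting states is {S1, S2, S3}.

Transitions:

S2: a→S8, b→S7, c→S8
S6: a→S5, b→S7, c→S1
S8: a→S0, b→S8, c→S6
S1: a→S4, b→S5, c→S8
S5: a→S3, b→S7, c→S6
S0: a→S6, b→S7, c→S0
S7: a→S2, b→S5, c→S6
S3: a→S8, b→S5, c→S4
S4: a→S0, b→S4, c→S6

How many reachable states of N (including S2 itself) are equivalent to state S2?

All states are reachable from the start state.
Start with accepting vs non-accepting: {S1,S2,S3} | {S0,S4,S5,S6,S7,S8}.
Split {S0,S4,S5,S6,S7,S8} by δ(·,a) → {S0,S4,S6,S8} and {S5,S7}.
Split {S0,S4,S6,S8} by δ(·,a) → {S0,S4,S8} and {S6}.
Refine {S0,S4,S8} on symbol a: members go to different blocks, giving {S4,S8} and {S0}.
No further refinement is possible. Final partition (5 blocks): {S1,S2,S3} | {S4,S8} | {S5,S7} | {S6} | {S0}.
State S2 belongs to the block {S1,S2,S3}, which has 3 states.

3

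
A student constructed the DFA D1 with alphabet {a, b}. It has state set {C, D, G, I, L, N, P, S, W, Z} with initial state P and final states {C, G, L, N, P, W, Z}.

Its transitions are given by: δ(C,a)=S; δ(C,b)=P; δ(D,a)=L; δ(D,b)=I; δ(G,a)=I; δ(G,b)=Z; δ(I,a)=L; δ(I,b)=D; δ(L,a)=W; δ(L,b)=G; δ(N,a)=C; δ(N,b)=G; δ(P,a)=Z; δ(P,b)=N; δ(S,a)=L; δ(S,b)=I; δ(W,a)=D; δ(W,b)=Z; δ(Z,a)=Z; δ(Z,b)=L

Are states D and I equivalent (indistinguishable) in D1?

Yes

All states are reachable from the start state.
Start with accepting vs non-accepting: {C,G,L,N,P,W,Z} | {D,I,S}.
Refine {C,G,L,N,P,W,Z} on symbol a: members go to different blocks, giving {L,N,P,Z} and {C,G,W}.
Split {L,N,P,Z} by δ(·,a) → {P,Z} and {L,N}.
Stable partition: {P,Z} | {D,I,S} | {C,G,W} | {L,N} — 4 equivalence classes.
D and I lie in the same block of the stable partition, so they are equivalent — no string distinguishes them.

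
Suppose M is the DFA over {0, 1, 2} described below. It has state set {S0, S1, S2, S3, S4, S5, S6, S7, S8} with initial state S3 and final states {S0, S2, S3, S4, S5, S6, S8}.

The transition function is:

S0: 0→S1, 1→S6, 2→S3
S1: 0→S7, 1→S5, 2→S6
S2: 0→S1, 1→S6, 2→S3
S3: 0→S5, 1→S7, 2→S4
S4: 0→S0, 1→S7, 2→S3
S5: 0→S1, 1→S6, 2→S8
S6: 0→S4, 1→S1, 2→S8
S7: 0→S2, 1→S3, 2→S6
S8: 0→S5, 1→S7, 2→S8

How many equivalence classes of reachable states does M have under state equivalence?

5

All states are reachable from the start state.
P0 = {S0,S2,S3,S4,S5,S6,S8} | {S1,S7}.
Split {S0,S2,S3,S4,S5,S6,S8} by δ(·,0) → {S3,S4,S6,S8} and {S0,S2,S5}.
Refine {S3,S4,S6,S8} on symbol 0: members go to different blocks, giving {S3,S4,S8} and {S6}.
Refine {S1,S7} on symbol 0: members go to different blocks, giving {S1} and {S7}.
No further refinement is possible. Final partition (5 blocks): {S3,S4,S8} | {S1} | {S0,S2,S5} | {S6} | {S7}.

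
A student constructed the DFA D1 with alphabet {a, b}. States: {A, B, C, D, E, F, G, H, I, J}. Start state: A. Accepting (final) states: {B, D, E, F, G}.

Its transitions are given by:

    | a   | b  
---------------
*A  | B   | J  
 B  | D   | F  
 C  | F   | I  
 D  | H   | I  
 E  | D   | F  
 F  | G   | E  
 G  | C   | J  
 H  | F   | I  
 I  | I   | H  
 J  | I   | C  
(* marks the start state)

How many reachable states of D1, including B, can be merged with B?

3

Initial partition by acceptance: {B,D,E,F,G} | {A,C,H,I,J}.
Refine {B,D,E,F,G} on symbol a: members go to different blocks, giving {B,E,F} and {D,G}.
Refine {A,C,H,I,J} on symbol a: members go to different blocks, giving {A,C,H} and {I,J}.
No further refinement is possible. Final partition (4 blocks): {B,E,F} | {A,C,H} | {D,G} | {I,J}.
State B belongs to the block {B,E,F}, which has 3 states.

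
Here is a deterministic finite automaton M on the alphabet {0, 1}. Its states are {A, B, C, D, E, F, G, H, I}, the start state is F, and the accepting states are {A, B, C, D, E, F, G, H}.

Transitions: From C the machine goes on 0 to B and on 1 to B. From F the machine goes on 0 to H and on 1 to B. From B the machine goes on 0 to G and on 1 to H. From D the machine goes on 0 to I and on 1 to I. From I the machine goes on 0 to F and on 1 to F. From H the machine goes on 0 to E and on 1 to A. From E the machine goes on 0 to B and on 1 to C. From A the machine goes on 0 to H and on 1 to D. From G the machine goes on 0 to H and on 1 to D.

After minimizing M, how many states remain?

8

All states are reachable from the start state.
Start with accepting vs non-accepting: {A,B,C,D,E,F,G,H} | {I}.
On input 0, block {A,B,C,D,E,F,G,H} splits into {A,B,C,E,F,G,H} and {D}.
Split {A,B,C,E,F,G,H} by δ(·,1) → {B,C,E,F,H} and {A,G}.
Refine {B,C,E,F,H} on symbol 0: members go to different blocks, giving {C,E,F,H} and {B}.
Refine {C,E,F,H} on symbol 0: members go to different blocks, giving {C,E} and {F,H}.
Refine {C,E} on symbol 1: members go to different blocks, giving {C} and {E}.
Split {F,H} by δ(·,0) → {F} and {H}.
No further refinement is possible. Final partition (8 blocks): {C} | {I} | {D} | {A,G} | {B} | {F} | {E} | {H}.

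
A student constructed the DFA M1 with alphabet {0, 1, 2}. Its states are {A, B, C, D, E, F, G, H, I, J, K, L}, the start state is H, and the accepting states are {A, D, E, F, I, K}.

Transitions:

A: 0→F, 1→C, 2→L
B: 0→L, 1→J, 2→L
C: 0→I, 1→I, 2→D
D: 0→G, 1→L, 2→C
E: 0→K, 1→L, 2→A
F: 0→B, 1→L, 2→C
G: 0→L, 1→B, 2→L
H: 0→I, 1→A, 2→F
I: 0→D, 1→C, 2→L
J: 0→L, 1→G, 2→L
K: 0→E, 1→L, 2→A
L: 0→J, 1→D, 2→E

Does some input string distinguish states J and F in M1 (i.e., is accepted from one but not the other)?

Yes

All states are reachable from the start state.
Initial partition by acceptance: {A,D,E,F,I,K} | {B,C,G,H,J,L}.
On input 0, block {A,D,E,F,I,K} splits into {A,E,I,K} and {D,F}.
Split {A,E,I,K} by δ(·,0) → {A,I} and {E,K}.
Refine {B,C,G,H,J,L} on symbol 0: members go to different blocks, giving {B,G,J,L} and {C,H}.
On input 1, block {B,G,J,L} splits into {B,G,J} and {L}.
The partition is now stable with 6 blocks: {A,I} | {B,G,J} | {D,F} | {E,K} | {C,H} | {L}.
J and F end up in different blocks, so they are distinguishable. For instance, the string 'ε' is accepted from only F.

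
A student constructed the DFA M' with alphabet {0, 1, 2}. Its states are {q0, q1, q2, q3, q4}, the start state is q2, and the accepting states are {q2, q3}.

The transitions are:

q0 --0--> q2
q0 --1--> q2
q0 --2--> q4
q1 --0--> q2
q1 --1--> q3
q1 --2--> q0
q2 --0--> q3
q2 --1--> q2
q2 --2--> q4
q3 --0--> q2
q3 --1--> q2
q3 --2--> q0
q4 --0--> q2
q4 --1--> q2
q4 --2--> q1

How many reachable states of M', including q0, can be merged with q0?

Initial partition by acceptance: {q2,q3} | {q0,q1,q4}.
The partition is now stable with 2 blocks: {q2,q3} | {q0,q1,q4}.
State q0 belongs to the block {q0,q1,q4}, which has 3 states.

3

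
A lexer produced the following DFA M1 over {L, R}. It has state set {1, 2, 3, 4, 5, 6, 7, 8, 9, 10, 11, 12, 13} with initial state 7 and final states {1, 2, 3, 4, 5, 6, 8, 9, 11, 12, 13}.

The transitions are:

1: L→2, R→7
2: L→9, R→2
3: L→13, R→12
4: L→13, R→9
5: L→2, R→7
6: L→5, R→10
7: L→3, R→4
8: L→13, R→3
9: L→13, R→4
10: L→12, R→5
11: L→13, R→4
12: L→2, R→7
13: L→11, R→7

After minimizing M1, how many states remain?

First remove the unreachable states {1,5,6,8,10}; 8 states remain.
Start with accepting vs non-accepting: {2,3,4,9,11,12,13} | {7}.
Split {2,3,4,9,11,12,13} by δ(·,R) → {2,3,4,9,11} and {12,13}.
Split {2,3,4,9,11} by δ(·,L) → {3,4,9,11} and {2}.
On input R, block {3,4,9,11} splits into {4,9,11} and {3}.
Refine {12,13} on symbol L: members go to different blocks, giving {12} and {13}.
No further refinement is possible. Final partition (6 blocks): {4,9,11} | {7} | {12} | {2} | {3} | {13}.

6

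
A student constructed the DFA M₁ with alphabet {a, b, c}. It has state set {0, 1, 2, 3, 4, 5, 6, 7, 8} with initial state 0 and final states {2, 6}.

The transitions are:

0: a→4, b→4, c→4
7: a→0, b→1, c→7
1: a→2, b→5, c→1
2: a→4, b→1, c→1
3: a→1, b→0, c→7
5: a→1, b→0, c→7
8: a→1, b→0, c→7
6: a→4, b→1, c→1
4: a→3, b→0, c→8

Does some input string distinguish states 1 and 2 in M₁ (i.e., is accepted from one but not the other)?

States {6} cannot be reached from the start state, so discard them.
Start with accepting vs non-accepting: {2} | {0,1,3,4,5,7,8}.
On input a, block {0,1,3,4,5,7,8} splits into {0,3,4,5,7,8} and {1}.
Split {0,3,4,5,7,8} by δ(·,a) → {0,4,7} and {3,5,8}.
Split {0,4,7} by δ(·,a) → {0,7} and {4}.
On input a, block {0,7} splits into {0} and {7}.
Stable partition: {2} | {0} | {1} | {3,5,8} | {4} | {7} — 6 equivalence classes.
1 and 2 end up in different blocks, so they are distinguishable. For instance, the string 'ε' is accepted from only 2.

Yes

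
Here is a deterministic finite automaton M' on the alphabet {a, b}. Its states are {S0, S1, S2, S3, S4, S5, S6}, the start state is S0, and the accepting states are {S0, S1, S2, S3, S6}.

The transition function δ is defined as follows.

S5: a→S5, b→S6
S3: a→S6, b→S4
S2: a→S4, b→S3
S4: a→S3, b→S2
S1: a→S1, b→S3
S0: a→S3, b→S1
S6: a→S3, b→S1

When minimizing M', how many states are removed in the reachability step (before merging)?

1

No path from S0 leads to S5; the other 6 states are all reachable.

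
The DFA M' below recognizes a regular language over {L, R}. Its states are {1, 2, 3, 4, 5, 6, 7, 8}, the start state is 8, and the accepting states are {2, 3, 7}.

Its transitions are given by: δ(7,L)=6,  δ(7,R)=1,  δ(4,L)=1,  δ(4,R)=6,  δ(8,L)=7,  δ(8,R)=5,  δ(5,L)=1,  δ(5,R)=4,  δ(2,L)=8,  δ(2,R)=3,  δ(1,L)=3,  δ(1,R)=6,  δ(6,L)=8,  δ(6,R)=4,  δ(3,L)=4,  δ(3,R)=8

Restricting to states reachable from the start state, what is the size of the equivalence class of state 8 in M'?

2

States {2} cannot be reached from the start state, so discard them.
Initial partition by acceptance: {3,7} | {1,4,5,6,8}.
On input L, block {1,4,5,6,8} splits into {4,5,6} and {1,8}.
No further refinement is possible. Final partition (3 blocks): {3,7} | {4,5,6} | {1,8}.
State 8 belongs to the block {1,8}, which has 2 states.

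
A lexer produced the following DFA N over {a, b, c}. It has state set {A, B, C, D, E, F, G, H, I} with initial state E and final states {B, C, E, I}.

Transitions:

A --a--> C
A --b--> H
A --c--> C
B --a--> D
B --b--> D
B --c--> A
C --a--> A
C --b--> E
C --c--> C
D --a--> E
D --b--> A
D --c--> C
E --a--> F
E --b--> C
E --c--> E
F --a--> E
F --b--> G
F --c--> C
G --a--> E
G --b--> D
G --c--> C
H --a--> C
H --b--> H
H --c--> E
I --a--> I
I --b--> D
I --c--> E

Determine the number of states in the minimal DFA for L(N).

2

States {B,I} cannot be reached from the start state, so discard them.
Initial partition by acceptance: {C,E} | {A,D,F,G,H}.
The partition is now stable with 2 blocks: {C,E} | {A,D,F,G,H}.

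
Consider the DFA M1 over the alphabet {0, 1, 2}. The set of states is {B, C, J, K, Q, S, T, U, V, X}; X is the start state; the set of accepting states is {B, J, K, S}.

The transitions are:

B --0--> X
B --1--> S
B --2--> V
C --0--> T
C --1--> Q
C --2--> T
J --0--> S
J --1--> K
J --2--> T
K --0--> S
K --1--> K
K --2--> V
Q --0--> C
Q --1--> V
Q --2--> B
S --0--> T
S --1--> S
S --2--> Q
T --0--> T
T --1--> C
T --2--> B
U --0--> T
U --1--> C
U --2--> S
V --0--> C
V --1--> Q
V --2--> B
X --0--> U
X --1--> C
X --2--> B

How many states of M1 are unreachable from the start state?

BFS from X reaches {B, C, Q, S, T, U, V, X}; the 2 state(s) J, K are never visited.

2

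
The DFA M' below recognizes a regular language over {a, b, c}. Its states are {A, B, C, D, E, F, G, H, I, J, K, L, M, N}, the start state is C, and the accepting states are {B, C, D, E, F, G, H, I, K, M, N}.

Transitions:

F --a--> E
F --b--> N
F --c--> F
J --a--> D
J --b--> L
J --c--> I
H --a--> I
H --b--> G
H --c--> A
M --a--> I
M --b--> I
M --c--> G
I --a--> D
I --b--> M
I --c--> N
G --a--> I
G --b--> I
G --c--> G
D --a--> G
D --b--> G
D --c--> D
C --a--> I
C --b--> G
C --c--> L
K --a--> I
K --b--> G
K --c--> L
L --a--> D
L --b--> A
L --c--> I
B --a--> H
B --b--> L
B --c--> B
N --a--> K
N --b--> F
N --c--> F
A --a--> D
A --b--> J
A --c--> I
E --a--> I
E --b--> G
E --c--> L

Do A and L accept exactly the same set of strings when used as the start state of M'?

States {B,H} cannot be reached from the start state, so discard them.
Start with accepting vs non-accepting: {C,D,E,F,G,I,K,M,N} | {A,J,L}.
Refine {C,D,E,F,G,I,K,M,N} on symbol c: members go to different blocks, giving {D,F,G,I,M,N} and {C,E,K}.
Split {D,F,G,I,M,N} by δ(·,a) → {D,G,I,M} and {F,N}.
Split {D,G,I,M} by δ(·,c) → {D,G,M} and {I}.
Split {D,G,M} by δ(·,a) → {G,M} and {D}.
No further refinement is possible. Final partition (6 blocks): {G,M} | {A,J,L} | {C,E,K} | {F,N} | {I} | {D}.
A and L lie in the same block of the stable partition, so they are equivalent — no string distinguishes them.

Yes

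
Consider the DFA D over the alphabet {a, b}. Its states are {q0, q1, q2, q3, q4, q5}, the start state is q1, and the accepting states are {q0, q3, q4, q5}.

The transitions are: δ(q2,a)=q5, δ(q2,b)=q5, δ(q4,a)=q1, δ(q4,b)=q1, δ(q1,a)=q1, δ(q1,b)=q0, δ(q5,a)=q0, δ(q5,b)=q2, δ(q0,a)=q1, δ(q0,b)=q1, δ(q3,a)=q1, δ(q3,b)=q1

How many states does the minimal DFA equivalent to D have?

First remove the unreachable states {q2,q3,q4,q5}; 2 states remain.
P0 = {q0} | {q1}.
The partition is now stable with 2 blocks: {q0} | {q1}.

2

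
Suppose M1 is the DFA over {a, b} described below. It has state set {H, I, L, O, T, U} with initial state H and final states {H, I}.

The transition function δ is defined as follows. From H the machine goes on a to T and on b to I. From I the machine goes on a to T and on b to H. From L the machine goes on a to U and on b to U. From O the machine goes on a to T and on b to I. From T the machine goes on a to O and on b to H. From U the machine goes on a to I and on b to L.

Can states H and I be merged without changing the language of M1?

Reachable states from the start: {H,I,O,T}. Unreachable: {L,U} — drop them.
Start with accepting vs non-accepting: {H,I} | {O,T}.
The partition is now stable with 2 blocks: {H,I} | {O,T}.
H and I lie in the same block of the stable partition, so they are equivalent — no string distinguishes them.

Yes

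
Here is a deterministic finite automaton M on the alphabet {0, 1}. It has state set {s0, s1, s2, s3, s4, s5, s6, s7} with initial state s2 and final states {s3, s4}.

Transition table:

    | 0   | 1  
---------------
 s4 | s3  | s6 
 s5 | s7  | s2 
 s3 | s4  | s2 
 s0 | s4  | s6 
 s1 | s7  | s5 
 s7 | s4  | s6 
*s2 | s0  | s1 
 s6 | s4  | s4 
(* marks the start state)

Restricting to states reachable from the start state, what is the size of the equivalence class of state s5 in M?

Start with accepting vs non-accepting: {s3,s4} | {s0,s1,s2,s5,s6,s7}.
Refine {s0,s1,s2,s5,s6,s7} on symbol 0: members go to different blocks, giving {s0,s6,s7} and {s1,s2,s5}.
On input 1, block {s3,s4} splits into {s3} and {s4}.
On input 1, block {s0,s6,s7} splits into {s0,s7} and {s6}.
No further refinement is possible. Final partition (5 blocks): {s3} | {s0,s7} | {s1,s2,s5} | {s4} | {s6}.
The equivalence class containing s5 is {s1,s2,s5}, of size 3.

3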